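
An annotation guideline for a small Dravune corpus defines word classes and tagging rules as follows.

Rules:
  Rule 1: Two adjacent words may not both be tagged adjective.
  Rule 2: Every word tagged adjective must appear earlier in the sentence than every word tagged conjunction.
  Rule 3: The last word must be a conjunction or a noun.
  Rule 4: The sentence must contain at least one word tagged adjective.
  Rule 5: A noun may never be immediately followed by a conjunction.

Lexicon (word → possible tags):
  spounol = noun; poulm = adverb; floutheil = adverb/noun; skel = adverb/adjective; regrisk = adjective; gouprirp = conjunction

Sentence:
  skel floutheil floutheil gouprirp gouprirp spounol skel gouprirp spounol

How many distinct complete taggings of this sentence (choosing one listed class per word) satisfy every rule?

Candidates per position — 1:skel {adverb,adjective}; 2:floutheil {adverb,noun}; 3:floutheil {adverb,noun}; 4:gouprirp {conjunction}; 5:gouprirp {conjunction}; 6:spounol {noun}; 7:skel {adverb,adjective}; 8:gouprirp {conjunction}; 9:spounol {noun}.
There are 16 candidate sequences in total.
The sequences that satisfy every rule: adjective adverb adverb conjunction conjunction noun adverb conjunction noun; adjective noun adverb conjunction conjunction noun adverb conjunction noun.
Count = 2.

2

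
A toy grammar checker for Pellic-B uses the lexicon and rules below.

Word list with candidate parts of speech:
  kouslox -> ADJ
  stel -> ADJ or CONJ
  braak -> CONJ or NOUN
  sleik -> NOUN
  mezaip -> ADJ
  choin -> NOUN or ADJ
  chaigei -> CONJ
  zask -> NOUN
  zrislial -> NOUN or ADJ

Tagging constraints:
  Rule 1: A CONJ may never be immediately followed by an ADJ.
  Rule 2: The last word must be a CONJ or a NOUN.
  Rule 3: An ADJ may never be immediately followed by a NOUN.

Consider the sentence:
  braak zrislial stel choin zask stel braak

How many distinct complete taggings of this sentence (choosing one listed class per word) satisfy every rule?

9

Candidates per position — 1:braak {CONJ,NOUN}; 2:zrislial {NOUN,ADJ}; 3:stel {ADJ,CONJ}; 4:choin {NOUN,ADJ}; 5:zask {NOUN}; 6:stel {ADJ,CONJ}; 7:braak {CONJ,NOUN}.
There are 64 candidate sequences in total.
Checking each against the rules leaves 9 sequences.
Count = 9.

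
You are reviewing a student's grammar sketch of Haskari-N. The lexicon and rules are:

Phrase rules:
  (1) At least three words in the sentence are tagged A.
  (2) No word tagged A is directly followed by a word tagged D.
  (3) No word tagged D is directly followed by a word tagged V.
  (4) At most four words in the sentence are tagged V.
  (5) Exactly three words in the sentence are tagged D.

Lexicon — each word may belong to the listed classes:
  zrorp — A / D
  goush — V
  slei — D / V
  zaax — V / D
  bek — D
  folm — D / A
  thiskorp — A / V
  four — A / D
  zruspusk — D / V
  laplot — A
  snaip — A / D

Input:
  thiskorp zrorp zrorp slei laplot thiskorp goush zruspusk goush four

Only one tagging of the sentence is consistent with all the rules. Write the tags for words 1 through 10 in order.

Candidates per position — 1:thiskorp {A,V}; 2:zrorp {A,D}; 3:zrorp {A,D}; 4:slei {D,V}; 5:laplot {A}; 6:thiskorp {A,V}; 7:goush {V}; 8:zruspusk {D,V}; 9:goush {V}; 10:four {A,D}.
If word 8 were D, no tagging could satisfy rule 3; so word 8 is V.
The remaining ambiguous positions (1, 2, 3, 4, 6, 10) are resolved jointly — only one combination satisfies every rule.
The unique satisfying tagging is: V D D D A A V V V A.
Rule-by-rule: rule 1 satisfied; rule 2 satisfied; rule 3 satisfied; rule 4 satisfied; rule 5 satisfied.

V D D D A A V V V A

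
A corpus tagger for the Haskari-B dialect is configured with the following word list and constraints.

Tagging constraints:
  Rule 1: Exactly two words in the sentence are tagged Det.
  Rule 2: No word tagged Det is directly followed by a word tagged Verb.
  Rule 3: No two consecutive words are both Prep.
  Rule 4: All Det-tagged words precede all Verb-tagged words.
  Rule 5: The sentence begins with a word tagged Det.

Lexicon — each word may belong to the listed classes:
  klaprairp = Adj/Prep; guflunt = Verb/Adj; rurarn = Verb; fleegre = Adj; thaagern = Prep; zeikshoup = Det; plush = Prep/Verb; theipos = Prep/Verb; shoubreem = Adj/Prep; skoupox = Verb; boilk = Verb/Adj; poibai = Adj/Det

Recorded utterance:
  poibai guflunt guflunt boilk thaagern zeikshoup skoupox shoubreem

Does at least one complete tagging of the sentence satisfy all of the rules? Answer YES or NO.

NO

Candidates per position — 1:poibai {Adj,Det}; 2:guflunt {Verb,Adj}; 3:guflunt {Verb,Adj}; 4:boilk {Verb,Adj}; 5:thaagern {Prep}; 6:zeikshoup {Det}; 7:skoupox {Verb}; 8:shoubreem {Adj,Prep}.
Rule 2 cannot be satisfied by any choice of tags from the lexicon.
So there is no consistent tagging.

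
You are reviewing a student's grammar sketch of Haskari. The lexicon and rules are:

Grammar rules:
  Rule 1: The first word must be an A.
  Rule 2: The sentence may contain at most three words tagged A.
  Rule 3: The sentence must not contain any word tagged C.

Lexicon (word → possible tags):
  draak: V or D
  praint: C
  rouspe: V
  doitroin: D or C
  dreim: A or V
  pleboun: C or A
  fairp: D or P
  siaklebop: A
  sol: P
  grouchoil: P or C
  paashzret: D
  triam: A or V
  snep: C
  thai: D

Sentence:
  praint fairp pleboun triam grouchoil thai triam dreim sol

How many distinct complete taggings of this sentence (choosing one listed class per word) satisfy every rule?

0

Candidates per position — 1:praint {C}; 2:fairp {D,P}; 3:pleboun {C,A}; 4:triam {A,V}; 5:grouchoil {P,C}; 6:thai {D}; 7:triam {A,V}; 8:dreim {A,V}; 9:sol {P}.
There are 64 candidate sequences in total.
Rule 1 cannot be satisfied by any choice of tags from the lexicon.
So there is no consistent tagging.
Count = 0.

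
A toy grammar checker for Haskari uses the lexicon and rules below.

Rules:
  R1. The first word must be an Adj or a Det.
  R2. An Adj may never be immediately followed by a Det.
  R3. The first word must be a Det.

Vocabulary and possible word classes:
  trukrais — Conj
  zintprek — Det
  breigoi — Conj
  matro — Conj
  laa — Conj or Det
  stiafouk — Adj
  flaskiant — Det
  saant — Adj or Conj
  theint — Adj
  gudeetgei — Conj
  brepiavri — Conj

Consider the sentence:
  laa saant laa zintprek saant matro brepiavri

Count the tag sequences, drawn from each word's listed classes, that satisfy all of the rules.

6

Candidates per position — 1:laa {Conj,Det}; 2:saant {Adj,Conj}; 3:laa {Conj,Det}; 4:zintprek {Det}; 5:saant {Adj,Conj}; 6:matro {Conj}; 7:brepiavri {Conj}.
There are 16 candidate sequences in total.
Checking each against the rules leaves 6 sequences.
Count = 6.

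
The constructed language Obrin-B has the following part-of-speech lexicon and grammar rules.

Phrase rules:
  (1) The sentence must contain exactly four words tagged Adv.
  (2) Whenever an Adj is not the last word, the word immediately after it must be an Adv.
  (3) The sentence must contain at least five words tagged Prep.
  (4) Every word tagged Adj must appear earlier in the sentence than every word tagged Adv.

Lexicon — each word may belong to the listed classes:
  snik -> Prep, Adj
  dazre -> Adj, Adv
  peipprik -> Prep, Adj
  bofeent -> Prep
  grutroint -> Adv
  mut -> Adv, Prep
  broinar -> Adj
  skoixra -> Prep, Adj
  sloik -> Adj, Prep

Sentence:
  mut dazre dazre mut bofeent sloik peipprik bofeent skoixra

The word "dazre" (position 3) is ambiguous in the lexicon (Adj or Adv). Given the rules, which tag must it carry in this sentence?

Candidates per position — 1:mut {Adv,Prep}; 2:dazre {Adj,Adv}; 3:dazre {Adj,Adv}; 4:mut {Adv,Prep}; 5:bofeent {Prep}; 6:sloik {Adj,Prep}; 7:peipprik {Prep,Adj}; 8:bofeent {Prep}; 9:skoixra {Prep,Adj}.
Word 1 cannot be Prep — rule 1 would then fail for every completion. It is Adv.
Word 2 cannot be Adj — rule 1 would then fail for every completion. It is Adv.
Word 3 cannot be Adj — rule 1 would then fail for every completion. It is Adv.
Word 4 cannot be Prep — rule 1 would then fail for every completion. It is Adv.
Word 6 cannot be Adj — rule 2 would then fail for every completion. It is Prep.
Word 7 cannot be Adj — rule 2 would then fail for every completion. It is Prep.
Word 9 cannot be Adj — rule 3 would then fail for every completion. It is Prep.
The unique satisfying tagging is: Adv Adv Adv Adv Prep Prep Prep Prep Prep.
Rule-by-rule: rule 1 ✓; rule 2 ✓; rule 3 ✓; rule 4 ✓.

Adv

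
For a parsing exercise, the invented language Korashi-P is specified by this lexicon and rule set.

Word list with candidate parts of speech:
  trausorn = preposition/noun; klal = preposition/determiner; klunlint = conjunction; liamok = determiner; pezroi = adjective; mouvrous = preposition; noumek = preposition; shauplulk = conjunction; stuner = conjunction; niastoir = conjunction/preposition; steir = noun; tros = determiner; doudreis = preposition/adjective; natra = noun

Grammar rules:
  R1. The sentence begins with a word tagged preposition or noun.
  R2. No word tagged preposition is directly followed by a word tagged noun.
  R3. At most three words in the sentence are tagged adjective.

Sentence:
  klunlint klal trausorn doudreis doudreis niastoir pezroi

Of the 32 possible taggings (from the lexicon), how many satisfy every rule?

0

Candidates per position — 1:klunlint {conjunction}; 2:klal {preposition,determiner}; 3:trausorn {preposition,noun}; 4:doudreis {preposition,adjective}; 5:doudreis {preposition,adjective}; 6:niastoir {conjunction,preposition}; 7:pezroi {adjective}.
There are 32 candidate sequences in total.
Rule 1 cannot be satisfied by any choice of tags from the lexicon.
So there is no consistent tagging.
Count = 0.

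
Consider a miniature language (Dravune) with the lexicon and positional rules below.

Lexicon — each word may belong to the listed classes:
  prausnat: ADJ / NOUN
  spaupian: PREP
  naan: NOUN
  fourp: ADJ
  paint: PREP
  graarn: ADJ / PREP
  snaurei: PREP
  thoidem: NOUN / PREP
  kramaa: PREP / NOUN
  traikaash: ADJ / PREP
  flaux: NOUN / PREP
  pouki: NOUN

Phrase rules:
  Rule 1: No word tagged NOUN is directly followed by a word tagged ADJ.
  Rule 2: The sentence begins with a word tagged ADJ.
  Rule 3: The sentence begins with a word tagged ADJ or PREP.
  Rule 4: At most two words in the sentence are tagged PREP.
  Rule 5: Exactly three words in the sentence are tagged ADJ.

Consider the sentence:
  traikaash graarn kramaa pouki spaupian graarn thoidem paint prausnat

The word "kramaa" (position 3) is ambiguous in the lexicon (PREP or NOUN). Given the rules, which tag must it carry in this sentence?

Candidates per position — 1:traikaash {ADJ,PREP}; 2:graarn {ADJ,PREP}; 3:kramaa {PREP,NOUN}; 4:pouki {NOUN}; 5:spaupian {PREP}; 6:graarn {ADJ,PREP}; 7:thoidem {NOUN,PREP}; 8:paint {PREP}; 9:prausnat {ADJ,NOUN}.
If word 1 were PREP, no tagging could satisfy rule 2; so word 1 is ADJ.
If word 2 were PREP, no tagging could satisfy rule 4; so word 2 is ADJ.
If word 3 were PREP, no tagging could satisfy rule 4; so word 3 is NOUN.
If word 6 were PREP, no tagging could satisfy rule 4; so word 6 is ADJ.
If word 7 were PREP, no tagging could satisfy rule 4; so word 7 is NOUN.
If word 9 were ADJ, no tagging could satisfy rule 5; so word 9 is NOUN.
That leaves exactly one tagging: ADJ ADJ NOUN NOUN PREP ADJ NOUN PREP NOUN.
Rule-by-rule: rule 1 ok; rule 2 ok; rule 3 ok; rule 4 ok; rule 5 ok.

NOUN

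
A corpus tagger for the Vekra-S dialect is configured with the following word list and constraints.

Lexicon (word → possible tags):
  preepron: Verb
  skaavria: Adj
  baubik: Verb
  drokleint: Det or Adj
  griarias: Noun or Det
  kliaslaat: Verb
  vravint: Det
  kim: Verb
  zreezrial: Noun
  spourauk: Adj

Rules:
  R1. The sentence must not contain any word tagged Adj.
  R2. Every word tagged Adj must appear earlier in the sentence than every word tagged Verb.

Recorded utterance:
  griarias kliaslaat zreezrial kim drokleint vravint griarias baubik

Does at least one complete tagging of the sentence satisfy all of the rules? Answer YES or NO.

YES

Candidates per position — 1:griarias {Noun,Det}; 2:kliaslaat {Verb}; 3:zreezrial {Noun}; 4:kim {Verb}; 5:drokleint {Det,Adj}; 6:vravint {Det}; 7:griarias {Noun,Det}; 8:baubik {Verb}.
One satisfying assignment: Noun Verb Noun Verb Det Det Det Verb.
Checking: rule 1 holds; rule 2 holds.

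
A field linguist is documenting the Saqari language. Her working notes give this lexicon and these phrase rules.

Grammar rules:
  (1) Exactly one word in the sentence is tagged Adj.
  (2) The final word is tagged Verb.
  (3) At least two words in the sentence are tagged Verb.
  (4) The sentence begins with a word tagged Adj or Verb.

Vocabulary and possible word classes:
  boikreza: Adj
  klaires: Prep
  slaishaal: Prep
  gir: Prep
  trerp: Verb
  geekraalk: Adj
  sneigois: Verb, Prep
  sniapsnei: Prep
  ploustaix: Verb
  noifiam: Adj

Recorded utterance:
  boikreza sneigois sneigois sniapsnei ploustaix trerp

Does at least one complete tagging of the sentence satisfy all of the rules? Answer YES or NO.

YES

Candidates per position — 1:boikreza {Adj}; 2:sneigois {Verb,Prep}; 3:sneigois {Verb,Prep}; 4:sniapsnei {Prep}; 5:ploustaix {Verb}; 6:trerp {Verb}.
One satisfying assignment: Adj Verb Prep Prep Verb Verb.
Checking: rule 1 ✓; rule 2 ✓; rule 3 ✓; rule 4 ✓.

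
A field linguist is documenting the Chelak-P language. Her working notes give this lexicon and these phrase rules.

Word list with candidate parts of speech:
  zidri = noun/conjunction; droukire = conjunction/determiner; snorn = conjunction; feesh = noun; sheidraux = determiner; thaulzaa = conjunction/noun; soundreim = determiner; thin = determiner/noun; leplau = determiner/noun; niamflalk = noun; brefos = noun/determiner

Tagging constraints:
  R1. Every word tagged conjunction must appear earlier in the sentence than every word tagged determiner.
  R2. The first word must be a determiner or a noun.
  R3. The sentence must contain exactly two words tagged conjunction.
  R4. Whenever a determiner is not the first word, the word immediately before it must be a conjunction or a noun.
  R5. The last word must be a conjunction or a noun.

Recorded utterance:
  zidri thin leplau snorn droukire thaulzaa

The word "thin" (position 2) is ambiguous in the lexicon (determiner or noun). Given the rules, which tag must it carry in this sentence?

noun

Candidates per position — 1:zidri {noun,conjunction}; 2:thin {determiner,noun}; 3:leplau {determiner,noun}; 4:snorn {conjunction}; 5:droukire {conjunction,determiner}; 6:thaulzaa {conjunction,noun}.
Position 1: tagging it conjunction would leave rule 2 unsatisfiable, so it must be noun.
Position 2: tagging it determiner would leave rule 1 unsatisfiable, so it must be noun.
Position 3: tagging it determiner would leave rule 1 unsatisfiable, so it must be noun.
The remaining ambiguous positions (5, 6) are resolved jointly — only one combination satisfies every rule.
That leaves exactly one tagging: noun noun noun conjunction conjunction noun.
Verifying each rule — rule 1 holds; rule 2 holds; rule 3 holds; rule 4 holds; rule 5 holds.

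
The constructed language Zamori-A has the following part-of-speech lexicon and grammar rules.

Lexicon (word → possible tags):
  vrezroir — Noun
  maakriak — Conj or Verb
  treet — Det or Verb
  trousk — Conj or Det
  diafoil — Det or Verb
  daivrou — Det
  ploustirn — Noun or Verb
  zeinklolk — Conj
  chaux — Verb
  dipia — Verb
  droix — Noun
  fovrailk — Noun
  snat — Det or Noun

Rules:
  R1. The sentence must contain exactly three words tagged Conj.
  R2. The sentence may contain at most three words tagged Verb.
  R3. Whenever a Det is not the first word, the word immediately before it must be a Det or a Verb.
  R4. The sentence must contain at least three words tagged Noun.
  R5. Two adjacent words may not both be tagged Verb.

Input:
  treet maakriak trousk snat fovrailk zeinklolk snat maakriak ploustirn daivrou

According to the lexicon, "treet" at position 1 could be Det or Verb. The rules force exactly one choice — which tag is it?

Det

Candidates per position — 1:treet {Det,Verb}; 2:maakriak {Conj,Verb}; 3:trousk {Conj,Det}; 4:snat {Det,Noun}; 5:fovrailk {Noun}; 6:zeinklolk {Conj}; 7:snat {Det,Noun}; 8:maakriak {Conj,Verb}; 9:ploustirn {Noun,Verb}; 10:daivrou {Det}.
Word 7 cannot be Det — rule 3 would then fail for every completion. It is Noun.
Word 9 cannot be Noun — rule 3 would then fail for every completion. It is Verb.
Word 4 cannot be Det — rule 4 would then fail for every completion. It is Noun.
Word 8 cannot be Verb — rule 5 would then fail for every completion. It is Conj.
Position 1: the remaining choice is settled jointly with positions 2, 3 — only Det at position 1 is part of a tagging that satisfies every rule.
The only consistent sequence is: Det Verb Conj Noun Noun Conj Noun Conj Verb Det.
Checking: rule 1 ✓; rule 2 ✓; rule 3 ✓; rule 4 ✓; rule 5 ✓.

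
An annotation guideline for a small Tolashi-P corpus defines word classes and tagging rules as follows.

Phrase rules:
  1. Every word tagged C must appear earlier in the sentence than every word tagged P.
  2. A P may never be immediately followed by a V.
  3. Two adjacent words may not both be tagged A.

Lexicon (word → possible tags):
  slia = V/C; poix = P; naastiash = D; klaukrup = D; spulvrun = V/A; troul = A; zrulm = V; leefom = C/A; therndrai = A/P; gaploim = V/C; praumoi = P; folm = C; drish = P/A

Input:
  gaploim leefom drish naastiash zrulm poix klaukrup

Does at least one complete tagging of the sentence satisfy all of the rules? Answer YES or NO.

YES

Candidates per position — 1:gaploim {V,C}; 2:leefom {C,A}; 3:drish {P,A}; 4:naastiash {D}; 5:zrulm {V}; 6:poix {P}; 7:klaukrup {D}.
One satisfying assignment: C A P D V P D.
Verifying each rule — rule 1 ok; rule 2 ok; rule 3 ok.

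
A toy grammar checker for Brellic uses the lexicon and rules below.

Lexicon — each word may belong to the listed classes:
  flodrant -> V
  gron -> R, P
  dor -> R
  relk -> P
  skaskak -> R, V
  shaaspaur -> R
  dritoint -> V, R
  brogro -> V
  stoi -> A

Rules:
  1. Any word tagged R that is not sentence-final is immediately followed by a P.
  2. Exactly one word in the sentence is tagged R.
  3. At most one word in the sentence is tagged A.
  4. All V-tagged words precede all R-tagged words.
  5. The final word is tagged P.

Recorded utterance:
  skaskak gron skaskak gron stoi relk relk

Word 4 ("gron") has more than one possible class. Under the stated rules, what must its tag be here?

P

Candidates per position — 1:skaskak {R,V}; 2:gron {R,P}; 3:skaskak {R,V}; 4:gron {R,P}; 5:stoi {A}; 6:relk {P}; 7:relk {P}.
Position 2: R is ruled out by rule 1; that leaves P.
Position 4: R is ruled out by rule 1; that leaves P.
The remaining ambiguous positions (1, 3) are resolved jointly — only one combination satisfies every rule.
The unique satisfying tagging is: V P R P A P P.
Verifying each rule — rule 1 holds; rule 2 holds; rule 3 holds; rule 4 holds; rule 5 holds.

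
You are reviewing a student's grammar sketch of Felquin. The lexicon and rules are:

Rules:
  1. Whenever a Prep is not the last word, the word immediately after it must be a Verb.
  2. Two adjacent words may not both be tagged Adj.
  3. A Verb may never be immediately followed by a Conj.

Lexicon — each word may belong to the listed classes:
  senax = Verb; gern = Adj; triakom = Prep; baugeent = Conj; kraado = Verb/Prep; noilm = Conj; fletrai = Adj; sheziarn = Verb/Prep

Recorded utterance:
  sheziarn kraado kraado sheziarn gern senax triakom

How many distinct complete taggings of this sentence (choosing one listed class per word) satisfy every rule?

Candidates per position — 1:sheziarn {Verb,Prep}; 2:kraado {Verb,Prep}; 3:kraado {Verb,Prep}; 4:sheziarn {Verb,Prep}; 5:gern {Adj}; 6:senax {Verb}; 7:triakom {Prep}.
There are 16 candidate sequences in total.
The sequences that satisfy every rule: Verb Verb Verb Verb Adj Verb Prep; Verb Verb Prep Verb Adj Verb Prep; Verb Prep Verb Verb Adj Verb Prep; Prep Verb Verb Verb Adj Verb Prep; Prep Verb Prep Verb Adj Verb Prep.
Count = 5.

5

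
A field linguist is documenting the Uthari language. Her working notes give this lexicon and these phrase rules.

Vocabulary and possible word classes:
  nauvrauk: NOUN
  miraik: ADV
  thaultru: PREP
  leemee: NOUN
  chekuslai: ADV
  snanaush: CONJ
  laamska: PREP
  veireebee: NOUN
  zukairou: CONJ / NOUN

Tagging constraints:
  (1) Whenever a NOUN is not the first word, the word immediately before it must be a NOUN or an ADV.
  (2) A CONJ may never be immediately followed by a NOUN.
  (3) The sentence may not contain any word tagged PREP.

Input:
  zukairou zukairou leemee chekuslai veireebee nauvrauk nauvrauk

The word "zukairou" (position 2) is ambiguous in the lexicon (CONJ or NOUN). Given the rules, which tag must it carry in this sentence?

Candidates per position — 1:zukairou {CONJ,NOUN}; 2:zukairou {CONJ,NOUN}; 3:leemee {NOUN}; 4:chekuslai {ADV}; 5:veireebee {NOUN}; 6:nauvrauk {NOUN}; 7:nauvrauk {NOUN}.
Word 1 cannot be CONJ — rule 1 would then fail for every completion. It is NOUN.
Word 2 cannot be CONJ — rule 1 would then fail for every completion. It is NOUN.
The only consistent sequence is: NOUN NOUN NOUN ADV NOUN NOUN NOUN.
Verifying each rule — rule 1 satisfied; rule 2 satisfied; rule 3 satisfied.

NOUN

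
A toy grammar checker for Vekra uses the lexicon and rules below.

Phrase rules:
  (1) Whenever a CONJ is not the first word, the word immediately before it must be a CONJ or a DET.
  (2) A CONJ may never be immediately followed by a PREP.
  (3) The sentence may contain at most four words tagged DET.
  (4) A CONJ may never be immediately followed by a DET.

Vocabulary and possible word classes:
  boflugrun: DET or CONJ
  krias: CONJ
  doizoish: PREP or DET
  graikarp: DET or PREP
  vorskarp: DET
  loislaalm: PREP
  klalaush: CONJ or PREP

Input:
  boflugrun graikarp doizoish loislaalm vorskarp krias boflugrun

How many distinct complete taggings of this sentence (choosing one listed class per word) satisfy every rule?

Candidates per position — 1:boflugrun {DET,CONJ}; 2:graikarp {DET,PREP}; 3:doizoish {PREP,DET}; 4:loislaalm {PREP}; 5:vorskarp {DET}; 6:krias {CONJ}; 7:boflugrun {DET,CONJ}.
There are 16 candidate sequences in total.
The sequences that satisfy every rule: DET DET PREP PREP DET CONJ CONJ; DET DET DET PREP DET CONJ CONJ; DET PREP PREP PREP DET CONJ CONJ; DET PREP DET PREP DET CONJ CONJ.
Count = 4.

4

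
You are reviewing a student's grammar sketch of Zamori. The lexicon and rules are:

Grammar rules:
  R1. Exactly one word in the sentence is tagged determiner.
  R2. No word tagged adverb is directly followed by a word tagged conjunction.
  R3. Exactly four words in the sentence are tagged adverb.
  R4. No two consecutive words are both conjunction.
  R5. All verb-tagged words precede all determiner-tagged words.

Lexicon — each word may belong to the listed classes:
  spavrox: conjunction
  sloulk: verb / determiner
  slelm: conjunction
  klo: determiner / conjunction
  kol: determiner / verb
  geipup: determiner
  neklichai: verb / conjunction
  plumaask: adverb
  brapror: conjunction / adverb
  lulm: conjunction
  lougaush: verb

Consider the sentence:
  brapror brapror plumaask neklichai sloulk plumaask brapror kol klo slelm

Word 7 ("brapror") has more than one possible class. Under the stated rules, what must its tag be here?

Candidates per position — 1:brapror {conjunction,adverb}; 2:brapror {conjunction,adverb}; 3:plumaask {adverb}; 4:neklichai {verb,conjunction}; 5:sloulk {verb,determiner}; 6:plumaask {adverb}; 7:brapror {conjunction,adverb}; 8:kol {determiner,verb}; 9:klo {determiner,conjunction}; 10:slelm {conjunction}.
If word 4 were conjunction, no tagging could satisfy rule 2; so word 4 is verb.
If word 7 were conjunction, no tagging could satisfy rule 2; so word 7 is adverb.
If word 9 were conjunction, no tagging could satisfy rule 4; so word 9 is determiner.
If word 5 were determiner, no tagging could satisfy rule 1; so word 5 is verb.
If word 8 were determiner, no tagging could satisfy rule 1; so word 8 is verb.
The remaining ambiguous positions (1, 2) are resolved jointly — only one combination satisfies every rule.
That leaves exactly one tagging: conjunction adverb adverb verb verb adverb adverb verb determiner conjunction.
Checking: rule 1 ok; rule 2 ok; rule 3 ok; rule 4 ok; rule 5 ok.

adverb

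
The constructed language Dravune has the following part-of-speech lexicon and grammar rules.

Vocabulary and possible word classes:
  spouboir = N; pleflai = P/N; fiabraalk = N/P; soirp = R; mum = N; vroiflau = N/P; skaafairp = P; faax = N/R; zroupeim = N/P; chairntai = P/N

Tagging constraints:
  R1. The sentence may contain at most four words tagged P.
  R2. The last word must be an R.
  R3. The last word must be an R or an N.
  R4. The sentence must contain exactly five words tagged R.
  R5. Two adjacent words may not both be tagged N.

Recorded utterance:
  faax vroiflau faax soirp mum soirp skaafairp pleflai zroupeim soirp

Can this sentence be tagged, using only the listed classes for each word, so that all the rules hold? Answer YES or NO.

Candidates per position — 1:faax {N,R}; 2:vroiflau {N,P}; 3:faax {N,R}; 4:soirp {R}; 5:mum {N}; 6:soirp {R}; 7:skaafairp {P}; 8:pleflai {P,N}; 9:zroupeim {N,P}; 10:soirp {R}.
One satisfying assignment: R P R R N R P N P R.
Checking: rule 1 ✓; rule 2 ✓; rule 3 ✓; rule 4 ✓; rule 5 ✓.

YES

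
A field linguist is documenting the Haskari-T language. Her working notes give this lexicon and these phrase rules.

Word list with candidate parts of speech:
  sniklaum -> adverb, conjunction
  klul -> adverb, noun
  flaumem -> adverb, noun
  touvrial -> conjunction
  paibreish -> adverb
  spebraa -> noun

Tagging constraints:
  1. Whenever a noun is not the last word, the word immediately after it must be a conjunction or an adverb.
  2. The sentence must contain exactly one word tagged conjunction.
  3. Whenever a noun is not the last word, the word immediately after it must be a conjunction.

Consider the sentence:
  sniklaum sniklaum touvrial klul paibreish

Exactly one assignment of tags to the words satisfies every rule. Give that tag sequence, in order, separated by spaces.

Candidates per position — 1:sniklaum {adverb,conjunction}; 2:sniklaum {adverb,conjunction}; 3:touvrial {conjunction}; 4:klul {adverb,noun}; 5:paibreish {adverb}.
At position 1, choosing conjunction makes rule 2 impossible to satisfy; hence adverb.
At position 2, choosing conjunction makes rule 2 impossible to satisfy; hence adverb.
At position 4, choosing noun makes rule 3 impossible to satisfy; hence adverb.
That leaves exactly one tagging: adverb adverb conjunction adverb adverb.
Check: rule 1 satisfied; rule 2 satisfied; rule 3 satisfied.

adverb adverb conjunction adverb adverb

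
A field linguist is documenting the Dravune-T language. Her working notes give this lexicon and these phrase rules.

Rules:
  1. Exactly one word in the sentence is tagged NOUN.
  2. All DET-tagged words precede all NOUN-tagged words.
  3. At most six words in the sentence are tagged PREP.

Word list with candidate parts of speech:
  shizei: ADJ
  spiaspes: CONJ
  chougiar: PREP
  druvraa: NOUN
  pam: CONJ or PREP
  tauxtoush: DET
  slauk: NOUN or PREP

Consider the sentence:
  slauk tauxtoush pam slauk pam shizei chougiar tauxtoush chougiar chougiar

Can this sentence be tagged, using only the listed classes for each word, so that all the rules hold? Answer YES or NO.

Candidates per position — 1:slauk {NOUN,PREP}; 2:tauxtoush {DET}; 3:pam {CONJ,PREP}; 4:slauk {NOUN,PREP}; 5:pam {CONJ,PREP}; 6:shizei {ADJ}; 7:chougiar {PREP}; 8:tauxtoush {DET}; 9:chougiar {PREP}; 10:chougiar {PREP}.
Every candidate sequence violates at least one rule; no consistent tagging exists.

NO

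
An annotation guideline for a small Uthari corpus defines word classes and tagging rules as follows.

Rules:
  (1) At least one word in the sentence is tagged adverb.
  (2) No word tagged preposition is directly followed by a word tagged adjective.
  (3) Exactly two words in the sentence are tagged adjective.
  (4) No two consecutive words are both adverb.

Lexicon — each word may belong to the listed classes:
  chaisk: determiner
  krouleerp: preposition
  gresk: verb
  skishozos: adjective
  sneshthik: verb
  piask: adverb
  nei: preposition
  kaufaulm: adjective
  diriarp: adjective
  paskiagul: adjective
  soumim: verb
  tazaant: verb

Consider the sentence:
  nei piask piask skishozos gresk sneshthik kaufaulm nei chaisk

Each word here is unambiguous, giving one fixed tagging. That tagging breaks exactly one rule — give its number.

Fixed tagging: preposition adverb adverb adjective verb verb adjective preposition determiner.
Rule check: R1 ✓, R2 ✓, R3 ✓, R4 ✗.
Only rule 4 fails.

4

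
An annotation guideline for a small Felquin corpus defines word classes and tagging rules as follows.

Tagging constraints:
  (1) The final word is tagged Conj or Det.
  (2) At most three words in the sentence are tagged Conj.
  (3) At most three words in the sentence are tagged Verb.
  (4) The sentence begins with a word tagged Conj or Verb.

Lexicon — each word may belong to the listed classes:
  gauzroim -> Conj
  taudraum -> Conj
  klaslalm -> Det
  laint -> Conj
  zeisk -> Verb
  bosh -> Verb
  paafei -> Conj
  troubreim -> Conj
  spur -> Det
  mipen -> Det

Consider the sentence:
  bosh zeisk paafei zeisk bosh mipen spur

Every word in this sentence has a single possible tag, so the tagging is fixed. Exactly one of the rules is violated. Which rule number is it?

Fixed tagging: Verb Verb Conj Verb Verb Det Det.
Rule check: R1 pass, R2 pass, R3 fail, R4 pass.
Only rule 3 fails.

3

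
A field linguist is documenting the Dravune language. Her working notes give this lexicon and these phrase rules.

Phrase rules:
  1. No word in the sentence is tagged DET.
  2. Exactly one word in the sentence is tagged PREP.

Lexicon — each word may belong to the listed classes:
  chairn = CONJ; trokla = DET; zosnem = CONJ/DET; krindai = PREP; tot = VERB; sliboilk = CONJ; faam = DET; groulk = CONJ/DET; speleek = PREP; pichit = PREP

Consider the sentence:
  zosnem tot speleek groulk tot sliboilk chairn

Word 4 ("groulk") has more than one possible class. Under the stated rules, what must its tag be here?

Candidates per position — 1:zosnem {CONJ,DET}; 2:tot {VERB}; 3:speleek {PREP}; 4:groulk {CONJ,DET}; 5:tot {VERB}; 6:sliboilk {CONJ}; 7:chairn {CONJ}.
If word 1 were DET, no tagging could satisfy rule 1; so word 1 is CONJ.
If word 4 were DET, no tagging could satisfy rule 1; so word 4 is CONJ.
The only consistent sequence is: CONJ VERB PREP CONJ VERB CONJ CONJ.
Checking: rule 1 ok; rule 2 ok.

CONJ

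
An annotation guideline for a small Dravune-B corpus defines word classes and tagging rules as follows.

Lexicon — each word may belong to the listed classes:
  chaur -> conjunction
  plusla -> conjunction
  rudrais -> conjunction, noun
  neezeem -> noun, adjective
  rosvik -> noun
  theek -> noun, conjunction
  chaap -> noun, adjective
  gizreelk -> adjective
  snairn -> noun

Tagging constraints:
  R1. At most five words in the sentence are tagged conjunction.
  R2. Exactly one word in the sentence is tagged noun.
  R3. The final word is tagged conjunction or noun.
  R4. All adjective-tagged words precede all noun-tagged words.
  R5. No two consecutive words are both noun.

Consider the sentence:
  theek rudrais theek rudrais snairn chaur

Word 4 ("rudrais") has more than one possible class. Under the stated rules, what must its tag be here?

Candidates per position — 1:theek {noun,conjunction}; 2:rudrais {conjunction,noun}; 3:theek {noun,conjunction}; 4:rudrais {conjunction,noun}; 5:snairn {noun}; 6:chaur {conjunction}.
At position 1, choosing noun makes rule 2 impossible to satisfy; hence conjunction.
At position 2, choosing noun makes rule 2 impossible to satisfy; hence conjunction.
At position 3, choosing noun makes rule 2 impossible to satisfy; hence conjunction.
At position 4, choosing noun makes rule 2 impossible to satisfy; hence conjunction.
So the tagging must be: conjunction conjunction conjunction conjunction noun conjunction.
Checking: rule 1 holds; rule 2 holds; rule 3 holds; rule 4 holds; rule 5 holds.

conjunction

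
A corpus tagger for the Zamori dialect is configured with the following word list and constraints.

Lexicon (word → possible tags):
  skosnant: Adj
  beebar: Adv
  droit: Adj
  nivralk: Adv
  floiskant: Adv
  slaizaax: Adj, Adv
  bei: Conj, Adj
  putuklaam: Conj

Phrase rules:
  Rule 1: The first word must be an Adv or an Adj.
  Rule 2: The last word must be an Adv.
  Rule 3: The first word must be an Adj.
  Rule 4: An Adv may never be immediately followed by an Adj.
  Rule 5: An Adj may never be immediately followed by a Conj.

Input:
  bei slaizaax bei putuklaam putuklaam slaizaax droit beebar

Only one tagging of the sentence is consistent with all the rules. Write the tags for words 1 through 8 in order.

Candidates per position — 1:bei {Conj,Adj}; 2:slaizaax {Adj,Adv}; 3:bei {Conj,Adj}; 4:putuklaam {Conj}; 5:putuklaam {Conj}; 6:slaizaax {Adj,Adv}; 7:droit {Adj}; 8:beebar {Adv}.
Word 1 cannot be Conj — rule 1 would then fail for every completion. It is Adj.
Word 2 cannot be Adj — rule 5 would then fail for every completion. It is Adv.
Word 3 cannot be Adj — rule 4 would then fail for every completion. It is Conj.
Word 6 cannot be Adv — rule 4 would then fail for every completion. It is Adj.
The only consistent sequence is: Adj Adv Conj Conj Conj Adj Adj Adv.
Check: rule 1 satisfied; rule 2 satisfied; rule 3 satisfied; rule 4 satisfied; rule 5 satisfied.

Adj Adv Conj Conj Conj Adj Adj Adv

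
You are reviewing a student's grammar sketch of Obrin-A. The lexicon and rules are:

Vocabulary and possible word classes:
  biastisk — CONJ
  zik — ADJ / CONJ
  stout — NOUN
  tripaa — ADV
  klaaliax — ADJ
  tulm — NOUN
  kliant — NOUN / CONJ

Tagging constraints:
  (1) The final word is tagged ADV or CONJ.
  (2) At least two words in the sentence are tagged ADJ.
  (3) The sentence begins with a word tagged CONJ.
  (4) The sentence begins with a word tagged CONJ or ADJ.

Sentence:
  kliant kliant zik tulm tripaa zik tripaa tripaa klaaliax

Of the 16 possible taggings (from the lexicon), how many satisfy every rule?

Candidates per position — 1:kliant {NOUN,CONJ}; 2:kliant {NOUN,CONJ}; 3:zik {ADJ,CONJ}; 4:tulm {NOUN}; 5:tripaa {ADV}; 6:zik {ADJ,CONJ}; 7:tripaa {ADV}; 8:tripaa {ADV}; 9:klaaliax {ADJ}.
There are 16 candidate sequences in total.
Rule 1 cannot be satisfied by any choice of tags from the lexicon.
So there is no consistent tagging.
Count = 0.

0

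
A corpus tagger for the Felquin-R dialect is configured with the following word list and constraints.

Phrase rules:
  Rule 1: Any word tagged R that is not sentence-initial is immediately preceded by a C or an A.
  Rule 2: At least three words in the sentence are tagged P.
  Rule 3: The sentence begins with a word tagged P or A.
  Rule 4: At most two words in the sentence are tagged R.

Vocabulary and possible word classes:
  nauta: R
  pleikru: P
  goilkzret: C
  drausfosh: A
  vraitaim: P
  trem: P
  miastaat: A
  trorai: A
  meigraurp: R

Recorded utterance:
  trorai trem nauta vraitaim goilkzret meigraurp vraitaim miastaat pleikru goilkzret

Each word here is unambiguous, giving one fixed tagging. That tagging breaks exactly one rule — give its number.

Fixed tagging: A P R P C R P A P C.
Rule check: R1 violated, R2 holds, R3 holds, R4 holds.
Only rule 1 fails.

1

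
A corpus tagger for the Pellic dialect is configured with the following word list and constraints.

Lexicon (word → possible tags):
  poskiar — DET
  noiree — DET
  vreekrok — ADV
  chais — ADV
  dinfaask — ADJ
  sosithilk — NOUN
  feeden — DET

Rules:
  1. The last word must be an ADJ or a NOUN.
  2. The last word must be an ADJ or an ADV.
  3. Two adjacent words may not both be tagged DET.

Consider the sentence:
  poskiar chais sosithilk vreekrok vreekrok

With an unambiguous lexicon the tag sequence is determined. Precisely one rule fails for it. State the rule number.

Fixed tagging: DET ADV NOUN ADV ADV.
Checking each rule: R1 violated, R2 holds, R3 holds.
Only rule 1 fails.

1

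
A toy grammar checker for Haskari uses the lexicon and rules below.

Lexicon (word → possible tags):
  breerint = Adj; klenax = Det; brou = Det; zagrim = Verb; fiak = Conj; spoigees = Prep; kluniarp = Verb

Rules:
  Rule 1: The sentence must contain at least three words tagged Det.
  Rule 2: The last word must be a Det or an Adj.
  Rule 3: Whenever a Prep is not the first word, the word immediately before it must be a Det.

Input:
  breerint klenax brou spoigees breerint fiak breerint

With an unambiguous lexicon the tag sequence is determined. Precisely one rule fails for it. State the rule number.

Fixed tagging: Adj Det Det Prep Adj Conj Adj.
Checking each rule: R1 ✗, R2 ✓, R3 ✓.
Only rule 1 fails.

1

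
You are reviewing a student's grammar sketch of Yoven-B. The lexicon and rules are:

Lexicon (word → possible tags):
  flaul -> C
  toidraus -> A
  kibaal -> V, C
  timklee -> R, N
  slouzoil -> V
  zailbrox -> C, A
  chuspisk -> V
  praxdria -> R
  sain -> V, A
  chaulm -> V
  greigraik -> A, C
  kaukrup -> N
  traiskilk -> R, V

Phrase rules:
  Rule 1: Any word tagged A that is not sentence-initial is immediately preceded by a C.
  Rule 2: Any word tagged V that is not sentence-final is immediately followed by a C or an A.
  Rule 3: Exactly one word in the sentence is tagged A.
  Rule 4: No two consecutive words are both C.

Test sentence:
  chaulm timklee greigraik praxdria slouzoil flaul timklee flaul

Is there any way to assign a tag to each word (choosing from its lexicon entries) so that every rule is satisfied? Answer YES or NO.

NO

Candidates per position — 1:chaulm {V}; 2:timklee {R,N}; 3:greigraik {A,C}; 4:praxdria {R}; 5:slouzoil {V}; 6:flaul {C}; 7:timklee {R,N}; 8:flaul {C}.
Rule 2 cannot be satisfied by any choice of tags from the lexicon.
So there is no consistent tagging.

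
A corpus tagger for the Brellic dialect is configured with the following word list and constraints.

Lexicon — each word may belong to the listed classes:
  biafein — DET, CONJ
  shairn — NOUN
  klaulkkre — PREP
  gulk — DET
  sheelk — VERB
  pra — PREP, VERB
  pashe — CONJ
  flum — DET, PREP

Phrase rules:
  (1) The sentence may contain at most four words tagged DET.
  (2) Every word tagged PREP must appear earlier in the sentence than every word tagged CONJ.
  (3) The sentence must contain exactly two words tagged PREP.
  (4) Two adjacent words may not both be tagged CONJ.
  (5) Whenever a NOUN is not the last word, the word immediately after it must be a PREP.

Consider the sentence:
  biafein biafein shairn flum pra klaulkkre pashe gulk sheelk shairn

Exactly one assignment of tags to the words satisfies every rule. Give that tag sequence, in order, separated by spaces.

DET DET NOUN PREP VERB PREP CONJ DET VERB NOUN

Candidates per position — 1:biafein {DET,CONJ}; 2:biafein {DET,CONJ}; 3:shairn {NOUN}; 4:flum {DET,PREP}; 5:pra {PREP,VERB}; 6:klaulkkre {PREP}; 7:pashe {CONJ}; 8:gulk {DET}; 9:sheelk {VERB}; 10:shairn {NOUN}.
At position 1, choosing CONJ makes rule 2 impossible to satisfy; hence DET.
At position 2, choosing CONJ makes rule 2 impossible to satisfy; hence DET.
At position 4, choosing DET makes rule 5 impossible to satisfy; hence PREP.
At position 5, choosing PREP makes rule 3 impossible to satisfy; hence VERB.
So the tagging must be: DET DET NOUN PREP VERB PREP CONJ DET VERB NOUN.
Checking: rule 1 ok; rule 2 ok; rule 3 ok; rule 4 ok; rule 5 ok.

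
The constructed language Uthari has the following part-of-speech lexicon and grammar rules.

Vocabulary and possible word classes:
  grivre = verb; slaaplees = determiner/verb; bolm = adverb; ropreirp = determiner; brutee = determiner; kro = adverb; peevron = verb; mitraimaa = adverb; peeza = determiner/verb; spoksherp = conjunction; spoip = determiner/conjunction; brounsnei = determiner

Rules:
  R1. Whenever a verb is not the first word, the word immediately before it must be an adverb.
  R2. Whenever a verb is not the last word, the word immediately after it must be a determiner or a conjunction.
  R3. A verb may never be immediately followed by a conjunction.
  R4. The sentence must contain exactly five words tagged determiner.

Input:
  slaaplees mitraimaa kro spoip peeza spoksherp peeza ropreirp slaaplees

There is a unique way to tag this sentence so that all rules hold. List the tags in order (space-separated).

Candidates per position — 1:slaaplees {determiner,verb}; 2:mitraimaa {adverb}; 3:kro {adverb}; 4:spoip {determiner,conjunction}; 5:peeza {determiner,verb}; 6:spoksherp {conjunction}; 7:peeza {determiner,verb}; 8:ropreirp {determiner}; 9:slaaplees {determiner,verb}.
At position 1, choosing verb makes rule 2 impossible to satisfy; hence determiner.
At position 5, choosing verb makes rule 1 impossible to satisfy; hence determiner.
At position 7, choosing verb makes rule 1 impossible to satisfy; hence determiner.
At position 9, choosing verb makes rule 1 impossible to satisfy; hence determiner.
At position 4, choosing determiner makes rule 4 impossible to satisfy; hence conjunction.
The only consistent sequence is: determiner adverb adverb conjunction determiner conjunction determiner determiner determiner.
Verifying each rule — rule 1 ok; rule 2 ok; rule 3 ok; rule 4 ok.

determiner adverb adverb conjunction determiner conjunction determiner determiner determiner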